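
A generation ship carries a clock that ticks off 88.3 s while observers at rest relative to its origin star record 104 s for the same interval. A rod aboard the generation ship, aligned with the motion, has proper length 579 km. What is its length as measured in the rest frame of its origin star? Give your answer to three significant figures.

492 km

The time-dilation ratio gives γ = 104/88.3 = 1.1778.
The rod contracts by the same γ: 579 km / 1.1778 = 492 km.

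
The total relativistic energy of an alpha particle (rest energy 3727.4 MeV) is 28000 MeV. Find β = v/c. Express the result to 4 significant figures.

Total energy E = γmc² gives γ = 28000/3727.4 = 7.5119.
Hence β = √(1 − 1/γ²) = √(1 − 0.0177215) = √0.9822785 = 0.9911.

0.9911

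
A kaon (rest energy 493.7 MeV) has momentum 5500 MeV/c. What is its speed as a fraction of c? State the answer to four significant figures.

0.9960c

βγ = pc/(mc²) = 5500/493.7 = 11.14.
Since γ² = 1 + (βγ)² = 125.1, γ = √125.1 = 11.1848, and β = (βγ)/γ = 11.14/11.1848 = 0.9960.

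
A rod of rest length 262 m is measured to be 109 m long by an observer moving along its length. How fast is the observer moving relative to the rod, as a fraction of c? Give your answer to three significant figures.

0.909c

Length contraction gives γ = L₀/L = 262/109 = 2.4037.
β = √(1 − 1/γ²) = √0.826923 = 0.909.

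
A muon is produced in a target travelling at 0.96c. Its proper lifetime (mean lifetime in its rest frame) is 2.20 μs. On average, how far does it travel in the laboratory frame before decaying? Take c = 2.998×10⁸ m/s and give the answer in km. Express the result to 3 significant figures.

2.26 km

γ = 1/√(1 − β²) = 1/√(1 − 0.9216) = 1/√0.0784 = 1/0.28 = 3.5714.
Lab-frame lifetime: Δt = γτ = 3.5714 × 2.20 μs = 7.8571 μs.
Distance: d = vΔt = 0.96 × 2.998×10⁸ m/s × 7.8571×10^-6 s = 2260 m = 2.26 km.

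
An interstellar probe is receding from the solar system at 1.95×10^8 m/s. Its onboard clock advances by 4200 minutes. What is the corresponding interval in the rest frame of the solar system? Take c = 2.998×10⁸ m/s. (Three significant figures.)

5530 minutes

β = v/c = (1.95×10^8 m/s)/(2.998×10⁸ m/s) = 0.650434.
With β = 0.650434, γ = 1/√(1 − 0.650434²) = 1/√0.5769356 = 1.3165.
The onboard clock measures proper time, so the interval in the rest frame of the solar system is dilated: Δt = γ·Δτ = 1.3165 × 4200 minutes = 5530 minutes.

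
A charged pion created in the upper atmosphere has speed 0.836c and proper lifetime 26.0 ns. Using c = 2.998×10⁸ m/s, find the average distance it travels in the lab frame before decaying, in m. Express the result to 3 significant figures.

Lorentz factor: γ = (1 − 0.698896)^(−1/2) = 1.8224.
Lab-frame lifetime: Δt = γτ = 1.8224 × 26.0 ns = 47.382 ns.
Distance: d = vΔt = 0.836 × 2.998×10⁸ m/s × 4.7382×10^-8 s = 11.9 m.

11.9 m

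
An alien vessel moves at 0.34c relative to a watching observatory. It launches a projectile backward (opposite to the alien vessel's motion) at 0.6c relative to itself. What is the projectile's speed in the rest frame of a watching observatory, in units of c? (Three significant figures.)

0.327c

Relativistic velocity addition: u = (u' + v)/(1 + u'v/c²), with u' = −0.6c and v = 0.34c.
Numerator: −0.6 + 0.34 = −0.26. Denominator: 1 + (−0.6)(0.34) = 0.796.
u = −0.26/0.796 = −0.32663, so the speed is 0.327c.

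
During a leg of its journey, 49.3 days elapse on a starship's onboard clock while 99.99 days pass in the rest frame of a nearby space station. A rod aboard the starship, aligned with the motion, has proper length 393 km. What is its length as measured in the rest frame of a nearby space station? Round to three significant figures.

γ = Δt/Δτ = 99.99/49.3 = 2.02819.
The rod contracts by the same γ: 393 km / 2.02819 = 194 km.

194 km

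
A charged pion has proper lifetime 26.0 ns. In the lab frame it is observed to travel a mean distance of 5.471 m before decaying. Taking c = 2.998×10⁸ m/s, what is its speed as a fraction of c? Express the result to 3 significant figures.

Let x = d/(cτ) = 5.471 m / (2.998×10⁸ m/s × 2.600×10^-8 s) = 0.70188. Since d = βγcτ, x = βγ = β/√(1−β²).
Solving: β² = x²/(1+x²) = 0.492636/1.492636 = 0.330044, so β = 0.574.

0.574c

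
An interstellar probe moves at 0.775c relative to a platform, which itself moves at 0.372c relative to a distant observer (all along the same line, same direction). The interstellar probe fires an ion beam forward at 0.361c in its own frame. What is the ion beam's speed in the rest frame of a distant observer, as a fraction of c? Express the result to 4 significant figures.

Apply u = (u'+v)/(1+u'v) twice. Ion beam in the platform frame: (0.361+0.775)/(1+0.361·0.775) = 1.136/1.279775 = 0.88766c.
That velocity, transformed to the rest frame of a distant observer: (0.88766+0.372)/(1+0.88766·0.372) = 1.25966/1.33020952 = 0.94696c.

0.9470c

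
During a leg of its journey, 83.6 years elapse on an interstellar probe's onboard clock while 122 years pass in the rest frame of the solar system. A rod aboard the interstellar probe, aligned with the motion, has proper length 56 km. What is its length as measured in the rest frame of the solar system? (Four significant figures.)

From Δt = γΔτ: γ = 122/83.6 = 1.45933.
The rod contracts by the same γ: 56 km / 1.45933 = 38.37 km.

38.37 km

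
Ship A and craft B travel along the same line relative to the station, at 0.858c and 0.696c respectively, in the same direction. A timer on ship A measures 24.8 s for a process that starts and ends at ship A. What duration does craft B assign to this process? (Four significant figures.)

27.09 s

The velocity of ship A relative to craft B is (0.858 − 0.696)c / (1 − 0.858×0.696) = 0.40215c; relative speed 0.40215c.
γ for this relative speed: γ = 1/√(1 − 0.161725) = 1.0922.
The clock on ship A records proper time, so craft B measures Δt = γΔτ = 1.0922 × 24.8 = 27.09 s.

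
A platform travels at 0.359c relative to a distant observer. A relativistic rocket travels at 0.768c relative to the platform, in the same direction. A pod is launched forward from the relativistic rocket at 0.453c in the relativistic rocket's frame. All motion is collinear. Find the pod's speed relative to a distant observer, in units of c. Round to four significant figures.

Compose velocities in two stages. Stage 1 (into S'): u₁ = (0.453+0.768)/(1+0.453×0.768) = 0.90585.
Stage 2 (into S): u = (0.90585+0.359)/(1+0.90585×0.359) = 0.95446, so the speed is 0.9545c.

0.9545c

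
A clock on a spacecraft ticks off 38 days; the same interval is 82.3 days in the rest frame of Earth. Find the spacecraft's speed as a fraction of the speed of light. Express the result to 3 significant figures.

γ = Δt/Δτ = 82.3/38 = 2.1658.
β = √(1 − 1/γ²) = √(1 − 0.213188) = √0.786812 = 0.887.

0.887c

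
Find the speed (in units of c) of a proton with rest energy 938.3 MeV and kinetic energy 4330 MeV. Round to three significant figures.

K = (γ−1)mc², so γ = 1 + 4330/938.3 = 5.6147.
Then v/c = √(1 − γ⁻²) = √(1 − 0.031721) = √0.968279 = 0.984.

0.984c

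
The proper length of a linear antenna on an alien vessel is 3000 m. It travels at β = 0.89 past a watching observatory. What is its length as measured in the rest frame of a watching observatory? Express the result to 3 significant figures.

1370 m

Lorentz factor: γ = (1 − 0.7921)^(−1/2) = 2.1932.
Along the direction of motion the measured length is L₀/γ = 3000/2.1932 = 1370 m.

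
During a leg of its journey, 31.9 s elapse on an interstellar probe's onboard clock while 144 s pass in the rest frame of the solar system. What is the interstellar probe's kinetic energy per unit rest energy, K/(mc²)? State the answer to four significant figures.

3.514

γ = Δt/Δτ = 144/31.9 = 4.51411.
K/(mc²) = γ − 1 = 4.51411 − 1 = 3.514.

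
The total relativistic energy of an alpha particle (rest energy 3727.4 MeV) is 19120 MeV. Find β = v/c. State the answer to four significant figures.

0.9808

Total energy E = γmc² gives γ = 19120/3727.4 = 5.1296.
Hence β = √(1 − 1/γ²) = √(1 − 0.0380043) = √0.9619957 = 0.9808.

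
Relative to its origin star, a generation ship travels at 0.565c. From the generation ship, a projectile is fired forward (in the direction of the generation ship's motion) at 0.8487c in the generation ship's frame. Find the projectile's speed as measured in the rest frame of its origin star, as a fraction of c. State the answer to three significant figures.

0.956c

Relativistic velocity addition: u = (u' + v)/(1 + u'v/c²), with u' = 0.8487c and v = 0.565c.
Numerator: 0.8487 + 0.565 = 1.4137. Denominator: 1 + (0.8487)(0.565) = 1.4795155.
u = 1.4137/1.4795155 = 0.95552, so the speed is 0.956c.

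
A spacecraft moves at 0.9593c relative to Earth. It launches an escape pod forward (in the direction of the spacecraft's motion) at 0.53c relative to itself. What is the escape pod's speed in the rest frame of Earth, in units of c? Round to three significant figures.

In units of c, u = (u' + v)/(1 + u'v) with u' = 0.53 and v = 0.9593.
Numerator: 0.53 + 0.9593 = 1.4893. Denominator: 1 + (0.53)(0.9593) = 1.508429.
u = 1.4893/1.508429 = 0.98732, so the speed is 0.987c.

0.987c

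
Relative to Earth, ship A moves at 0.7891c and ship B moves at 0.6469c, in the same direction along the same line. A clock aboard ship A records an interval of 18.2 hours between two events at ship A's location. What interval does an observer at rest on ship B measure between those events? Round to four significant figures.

19.02 hours

Transform ship A's velocity into ship B's frame: (0.7891 − 0.6469)/(1 − 0.7891·0.6469) = 0.1422/0.48953121, so the relative speed is 0.29048c.
At |u| = 0.29048c, γ = (1 − 0.0843786)^(−1/2) = 1.0451.
The clock on ship A records proper time, so ship B measures Δt = γΔτ = 1.0451 × 18.2 = 19.02 hours.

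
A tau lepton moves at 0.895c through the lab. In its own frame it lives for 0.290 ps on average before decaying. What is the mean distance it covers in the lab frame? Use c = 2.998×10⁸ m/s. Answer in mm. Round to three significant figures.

0.174 mm

γ = 1/√(1 − β²) = 1/√(1 − 0.801025) = 1/√0.198975 = 1/0.446066 = 2.2418.
Lab-frame lifetime: Δt = γτ = 2.2418 × 0.290 ps = 0.65012 ps.
Distance: d = vΔt = 0.895 × 2.998×10⁸ m/s × 6.5012×10^-13 s = 1.74×10^-4 m = 0.174 mm.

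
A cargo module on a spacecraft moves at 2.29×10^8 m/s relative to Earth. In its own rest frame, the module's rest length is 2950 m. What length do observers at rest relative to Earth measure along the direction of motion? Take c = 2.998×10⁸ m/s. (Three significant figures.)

1900 m

β = v/c = (2.29×10^8 m/s)/(2.998×10⁸ m/s) = 0.763843.
γ = 1/√(1 − β²) = 1/√(1 − 0.5834561) = 1/√0.4165439 = 1/0.645402 = 1.5494.
Length contraction: L = L₀/γ = 2950/1.5494 = 1900 m.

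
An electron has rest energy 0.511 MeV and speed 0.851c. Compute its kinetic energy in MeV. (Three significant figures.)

With β = 0.851, γ = 1/√(1 − 0.851²) = 1/√0.275799 = 1.90416.
Kinetic energy: K = (γ − 1)mc² = (1.90416 − 1) × 0.511 MeV = 0.90416 × 0.511 = 0.462 MeV.

0.462 MeV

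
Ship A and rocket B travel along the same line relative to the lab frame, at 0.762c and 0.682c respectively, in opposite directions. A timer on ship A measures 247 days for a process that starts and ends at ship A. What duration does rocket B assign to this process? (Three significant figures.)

793 days

Speed of ship A in rocket B's frame: u = (v_A + v_B)/(1 + v_A v_B/c²) = (0.762 + 0.682)/(1 + 0.762×0.682) = 1.444/1.519684 = 0.9502; |u| = 0.9502c.
At |u| = 0.9502c, γ = (1 − 0.90288)^(−1/2) = 3.2088.
The clock on ship A records proper time, so rocket B measures Δt = γΔτ = 3.2088 × 247 = 793 days.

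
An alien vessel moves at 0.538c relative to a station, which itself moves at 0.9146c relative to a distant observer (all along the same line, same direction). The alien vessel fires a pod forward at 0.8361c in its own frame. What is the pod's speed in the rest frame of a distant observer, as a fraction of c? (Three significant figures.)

0.998c

Apply u = (u'+v)/(1+u'v) twice. Pod in the station frame: (0.8361+0.538)/(1+0.8361·0.538) = 1.3741/1.4498218 = 0.94777c.
That velocity, transformed to the rest frame of a distant observer: (0.94777+0.9146)/(1+0.94777·0.9146) = 1.86237/1.866830442 = 0.99761c.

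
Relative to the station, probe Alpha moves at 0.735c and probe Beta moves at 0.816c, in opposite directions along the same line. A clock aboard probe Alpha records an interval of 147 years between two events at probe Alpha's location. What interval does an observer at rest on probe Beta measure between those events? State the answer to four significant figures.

600.0 years

The velocity of probe Alpha relative to probe Beta is (0.735 + 0.816)c / (1 + 0.735×0.816) = 0.96952c; relative speed 0.96952c.
γ for this relative speed: γ = 1/√(1 − 0.939969) = 4.0814.
The clock on probe Alpha records proper time, so probe Beta measures Δt = γΔτ = 4.0814 × 147 = 600.0 years.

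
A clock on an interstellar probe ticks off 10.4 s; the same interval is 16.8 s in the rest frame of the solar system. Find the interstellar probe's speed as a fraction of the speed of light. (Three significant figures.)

γ = Δt/Δτ = 16.8/10.4 = 1.6154.
β = √(1 − 1/γ²) = √(1 − 0.383213) = √0.616787 = 0.785.

0.785c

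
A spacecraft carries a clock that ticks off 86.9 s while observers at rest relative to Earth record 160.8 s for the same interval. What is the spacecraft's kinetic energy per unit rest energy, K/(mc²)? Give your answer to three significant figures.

0.850

From Δt = γΔτ: γ = 160.8/86.9 = 1.8504.
Since K = (γ−1)mc², K/(mc²) = 1.8504 − 1 = 0.850.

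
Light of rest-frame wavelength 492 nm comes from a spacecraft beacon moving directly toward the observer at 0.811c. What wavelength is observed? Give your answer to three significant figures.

Relativistic Doppler for wavelength: λ_obs = λ_src · √((1−β)/(1+β)).
With β = 0.811: factor = √(0.189/1.811) = 0.32305.
λ_obs = 492 × 0.32305 = 159 nm.

159 nm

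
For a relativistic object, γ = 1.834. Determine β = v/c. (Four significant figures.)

0.8383

β = √(1 − 1/γ²) = √(1 − 1/3.363556) = √0.702696 = 0.8383.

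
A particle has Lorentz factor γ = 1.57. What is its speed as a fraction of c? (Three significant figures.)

0.771c

β = √(1 − 1/γ²) = √(1 − 1/2.4649) = √0.594304 = 0.771.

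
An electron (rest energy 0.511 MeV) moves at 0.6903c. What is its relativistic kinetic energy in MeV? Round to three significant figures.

0.195 MeV

With β = 0.6903, γ = 1/√(1 − 0.6903²) = 1/√0.52348591 = 1.38213.
Kinetic energy: K = (γ − 1)mc² = (1.38213 − 1) × 0.511 MeV = 0.38213 × 0.511 = 0.195 MeV.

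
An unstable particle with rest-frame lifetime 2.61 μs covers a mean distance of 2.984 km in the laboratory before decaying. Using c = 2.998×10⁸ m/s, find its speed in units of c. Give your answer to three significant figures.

Let x = d/(cτ) = 2984 m / (2.998×10⁸ m/s × 2.610×10^-6 s) = 3.8135. Since d = βγcτ, x = βγ = β/√(1−β²).
Solving: β² = x²/(1+x²) = 14.5428/15.5428 = 0.935662, so β = 0.967.

0.967c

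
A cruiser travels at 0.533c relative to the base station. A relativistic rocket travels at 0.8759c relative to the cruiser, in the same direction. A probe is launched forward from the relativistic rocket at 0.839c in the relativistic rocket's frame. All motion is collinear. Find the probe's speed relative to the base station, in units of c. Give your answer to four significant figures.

0.9965c

First combine the probe and relativistic rocket (S''→S'): u₁ = (0.839 + 0.8759)/(1 + 0.839×0.8759) = 1.7149/1.7348801 = 0.98848.
Then combine with the cruiser (S'→S): u = (0.98848 + 0.533)/(1 + 0.98848×0.533) = 1.52148/1.52685984 = 0.99648.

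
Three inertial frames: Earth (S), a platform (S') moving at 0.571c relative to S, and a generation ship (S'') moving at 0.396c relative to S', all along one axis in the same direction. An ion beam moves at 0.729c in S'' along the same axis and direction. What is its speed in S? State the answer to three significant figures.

First combine the ion beam and generation ship (S''→S'): u₁ = (0.729 + 0.396)/(1 + 0.729×0.396) = 1.125/1.288684 = 0.87298.
Then combine with the platform (S'→S): u = (0.87298 + 0.571)/(1 + 0.87298×0.571) = 1.44398/1.49847158 = 0.96364.

0.964c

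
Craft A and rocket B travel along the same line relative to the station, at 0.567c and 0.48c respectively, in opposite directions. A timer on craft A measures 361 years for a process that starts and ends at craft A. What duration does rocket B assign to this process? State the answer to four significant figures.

The velocity of craft A relative to rocket B is (0.567 + 0.48)c / (1 + 0.567×0.48) = 0.82301c; relative speed 0.82301c.
At |u| = 0.82301c, γ = (1 − 0.677345)^(−1/2) = 1.7605.
Craft A's interval is proper; time dilation gives Δt_B = γΔτ = 1.7605 × 361 years = 635.5 years.

635.5 years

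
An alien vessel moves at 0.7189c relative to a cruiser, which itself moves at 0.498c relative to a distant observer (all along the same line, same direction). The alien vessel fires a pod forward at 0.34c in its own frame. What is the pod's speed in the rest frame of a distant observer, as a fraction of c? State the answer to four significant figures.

Apply u = (u'+v)/(1+u'v) twice. Pod in the cruiser frame: (0.34+0.7189)/(1+0.34·0.7189) = 1.0589/1.244426 = 0.85091c.
That velocity, transformed to the rest frame of a distant observer: (0.85091+0.498)/(1+0.85091·0.498) = 1.34891/1.42375318 = 0.94743c.

0.9474c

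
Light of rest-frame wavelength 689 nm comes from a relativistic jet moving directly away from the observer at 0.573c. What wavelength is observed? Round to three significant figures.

1320 nm

Relativistic Doppler for wavelength: λ_obs = λ_src · √((1+β)/(1−β)).
With β = 0.573: factor = √(1.573/0.427) = 1.9193.
λ_obs = 689 × 1.9193 = 1320 nm.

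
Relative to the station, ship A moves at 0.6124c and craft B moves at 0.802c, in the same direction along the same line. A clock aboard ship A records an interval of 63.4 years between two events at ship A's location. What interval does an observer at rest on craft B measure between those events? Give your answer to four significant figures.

68.32 years

Transform ship A's velocity into craft B's frame: (0.6124 − 0.802)/(1 − 0.6124·0.802) = −0.1896/0.5088552, so the relative speed is 0.3726c.
At |u| = 0.3726c, γ = (1 − 0.138831)^(−1/2) = 1.0776.
Ship A's interval is proper; time dilation gives Δt_B = γΔτ = 1.0776 × 63.4 years = 68.32 years.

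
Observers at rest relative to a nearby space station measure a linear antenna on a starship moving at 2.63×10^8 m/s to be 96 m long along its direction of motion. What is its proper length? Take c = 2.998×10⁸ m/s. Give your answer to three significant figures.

β = v/c = (2.63×10^8 m/s)/(2.998×10⁸ m/s) = 0.877252.
β² = 0.7695711, so γ = 1/√0.2304289 = 2.0832.
Proper length: L₀ = γ·L = 2.0832 × 96 = 200 m.

200 m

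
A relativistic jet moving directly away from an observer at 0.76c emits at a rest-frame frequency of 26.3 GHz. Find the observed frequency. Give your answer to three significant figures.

Relativistic Doppler (source moving away): f_obs = f_src · √((1−β)/(1+β)).
With β = 0.76: factor = √(0.24/1.76) = 0.36927.
f_obs = 26.3 × 0.36927 = 9.71 GHz.

9.71 GHz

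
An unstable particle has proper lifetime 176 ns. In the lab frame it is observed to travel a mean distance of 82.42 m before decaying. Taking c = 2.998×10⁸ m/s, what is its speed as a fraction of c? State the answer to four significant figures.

Lab distance = (lab lifetime)·v = γτ·βc, so βγ = d/(cτ) = 82.42/(2.998×10⁸ × 1.760×10^-7) = 1.562.
With βγ = 1.562: γ² = 1 + (βγ)² = 3.43984, and β = (βγ)/γ = 1.562/1.85468 = 0.8422.

0.8422c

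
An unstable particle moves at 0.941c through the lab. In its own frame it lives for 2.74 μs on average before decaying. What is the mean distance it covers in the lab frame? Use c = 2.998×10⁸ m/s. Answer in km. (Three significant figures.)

2.28 km

γ = 1/√(1 − β²) = 1/√(1 − 0.885481) = 1/√0.114519 = 1/0.338407 = 2.955.
Lab-frame lifetime: Δt = γτ = 2.955 × 2.74 μs = 8.0967 μs.
Distance: d = vΔt = 0.941 × 2.998×10⁸ m/s × 8.0967×10^-6 s = 2280 m = 2.28 km.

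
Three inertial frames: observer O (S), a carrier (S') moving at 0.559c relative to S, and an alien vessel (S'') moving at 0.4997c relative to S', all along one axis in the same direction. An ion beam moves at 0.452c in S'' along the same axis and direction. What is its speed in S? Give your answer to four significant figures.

First combine the ion beam and alien vessel (S''→S'): u₁ = (0.452 + 0.4997)/(1 + 0.452×0.4997) = 0.9517/1.2258644 = 0.77635.
Then combine with the carrier (S'→S): u = (0.77635 + 0.559)/(1 + 0.77635×0.559) = 1.33535/1.43397965 = 0.93122.

0.9312c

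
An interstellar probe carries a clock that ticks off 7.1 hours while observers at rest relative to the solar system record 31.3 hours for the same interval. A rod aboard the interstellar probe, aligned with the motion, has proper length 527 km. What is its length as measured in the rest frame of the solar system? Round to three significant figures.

120 km

From Δt = γΔτ: γ = 31.3/7.1 = 4.40845.
The rod contracts by the same γ: 527 km / 4.40845 = 120 km.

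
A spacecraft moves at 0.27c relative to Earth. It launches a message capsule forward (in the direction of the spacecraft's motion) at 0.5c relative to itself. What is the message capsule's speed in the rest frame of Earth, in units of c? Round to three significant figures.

In units of c, u = (u' + v)/(1 + u'v) with u' = 0.5 and v = 0.27.
Numerator: 0.5 + 0.27 = 0.77. Denominator: 1 + (0.5)(0.27) = 1.135.
u = 0.77/1.135 = 0.67841, so the speed is 0.678c.

0.678c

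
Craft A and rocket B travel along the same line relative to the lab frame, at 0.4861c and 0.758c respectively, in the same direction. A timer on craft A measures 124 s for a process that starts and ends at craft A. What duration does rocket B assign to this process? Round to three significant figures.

Transform craft A's velocity into rocket B's frame: (0.4861 − 0.758)/(1 − 0.4861·0.758) = −0.2719/0.6315362, so the relative speed is 0.43054c.
γ for this relative speed: γ = 1/√(1 − 0.185365) = 1.1079.
The clock on craft A records proper time, so rocket B measures Δt = γΔτ = 1.1079 × 124 = 137 s.

137 s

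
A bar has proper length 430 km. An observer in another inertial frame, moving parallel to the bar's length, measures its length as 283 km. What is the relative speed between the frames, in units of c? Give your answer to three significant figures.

0.753c

Length contraction gives γ = L₀/L = 430/283 = 1.5194.
β = √(1 − 1/γ²) = √0.566833 = 0.753.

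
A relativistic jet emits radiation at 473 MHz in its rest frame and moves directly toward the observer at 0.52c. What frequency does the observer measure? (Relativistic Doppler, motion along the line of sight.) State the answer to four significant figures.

Relativistic Doppler (source moving toward): f_obs = f_src · √((1+β)/(1−β)).
With β = 0.52: factor = √(1.52/0.48) = 1.7795.
f_obs = 473 × 1.7795 = 841.7 MHz.

841.7 MHz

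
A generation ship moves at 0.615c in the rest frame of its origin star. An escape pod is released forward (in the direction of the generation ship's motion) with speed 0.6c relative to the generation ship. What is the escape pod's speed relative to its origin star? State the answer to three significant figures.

0.888c

Relativistic velocity addition: u = (u' + v)/(1 + u'v/c²), with u' = 0.6c and v = 0.615c.
Numerator: 0.6 + 0.615 = 1.215. Denominator: 1 + (0.6)(0.615) = 1.369.
u = 1.215/1.369 = 0.88751, so the speed is 0.888c.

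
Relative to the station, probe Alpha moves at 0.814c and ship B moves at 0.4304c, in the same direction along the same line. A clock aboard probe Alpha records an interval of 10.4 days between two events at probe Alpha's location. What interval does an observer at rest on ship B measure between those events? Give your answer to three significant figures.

Transform probe Alpha's velocity into ship B's frame: (0.814 − 0.4304)/(1 − 0.814·0.4304) = 0.3836/0.6496544, so the relative speed is 0.59047c.
γ for this relative speed: γ = 1/√(1 − 0.348655) = 1.2391.
The clock on probe Alpha records proper time, so ship B measures Δt = γΔτ = 1.2391 × 10.4 = 12.9 days.

12.9 days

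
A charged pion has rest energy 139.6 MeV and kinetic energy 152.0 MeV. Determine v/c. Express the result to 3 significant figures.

0.878

K = (γ−1)mc², so γ = 1 + 152.0/139.6 = 2.0888.
Then v/c = √(1 − γ⁻²) = √(1 − 0.229196) = √0.770804 = 0.878.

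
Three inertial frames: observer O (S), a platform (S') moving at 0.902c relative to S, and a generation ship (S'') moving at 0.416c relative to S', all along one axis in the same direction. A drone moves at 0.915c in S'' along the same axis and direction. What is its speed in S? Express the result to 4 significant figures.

Compose velocities in two stages. Stage 1 (into S'): u₁ = (0.915+0.416)/(1+0.915×0.416) = 0.96405.
Stage 2 (into S): u = (0.96405+0.902)/(1+0.96405×0.902) = 0.99812, so the speed is 0.9981c.

0.9981c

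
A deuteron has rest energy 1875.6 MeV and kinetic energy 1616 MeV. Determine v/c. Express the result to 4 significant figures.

0.8435

γ = 1 + K/(mc²) = 1 + 1616/1875.6 = 1.8616.
β = √(1 − 1/γ²) = √(1 − 0.288554) = √0.711446 = 0.8435.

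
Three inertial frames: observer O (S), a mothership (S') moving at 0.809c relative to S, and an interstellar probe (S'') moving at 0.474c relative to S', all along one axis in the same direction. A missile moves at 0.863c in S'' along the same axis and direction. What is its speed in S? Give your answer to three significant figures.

First combine the missile and interstellar probe (S''→S'): u₁ = (0.863 + 0.474)/(1 + 0.863×0.474) = 1.337/1.409062 = 0.94886.
Then combine with the mothership (S'→S): u = (0.94886 + 0.809)/(1 + 0.94886×0.809) = 1.75786/1.76762774 = 0.99447.

0.994c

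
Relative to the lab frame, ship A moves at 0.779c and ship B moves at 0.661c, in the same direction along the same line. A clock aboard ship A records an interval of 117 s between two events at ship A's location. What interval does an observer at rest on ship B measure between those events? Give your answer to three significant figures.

121 s

Speed of ship A in ship B's frame: u = (v_A − v_B)/(1 − v_A v_B/c²) = (0.779 − 0.661)/(1 − 0.779×0.661) = 0.118/0.485081 = 0.24326; |u| = 0.24326c.
At |u| = 0.24326c, γ = (1 − 0.0591754)^(−1/2) = 1.031.
Ship A's interval is proper; time dilation gives Δt_B = γΔτ = 1.031 × 117 s = 121 s.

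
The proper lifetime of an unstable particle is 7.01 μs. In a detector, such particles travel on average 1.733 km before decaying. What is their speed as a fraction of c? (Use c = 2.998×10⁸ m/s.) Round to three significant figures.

0.636c

d = βγcτ ⇒ βγ = d/(cτ) = 1733 m / (2101.598 m) = 0.82461.
β = (βγ)/√(1+(βγ)²) = 0.82461/√1.679982 = 0.636.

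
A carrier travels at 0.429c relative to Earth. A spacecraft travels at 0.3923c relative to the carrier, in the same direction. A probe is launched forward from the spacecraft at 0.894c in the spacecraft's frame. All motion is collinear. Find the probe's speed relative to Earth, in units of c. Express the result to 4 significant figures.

0.9807c

Apply u = (u'+v)/(1+u'v) twice. Probe in the carrier frame: (0.894+0.3923)/(1+0.894·0.3923) = 1.2863/1.3507162 = 0.95231c.
That velocity, transformed to the rest frame of Earth: (0.95231+0.429)/(1+0.95231·0.429) = 1.38131/1.40854099 = 0.98067c.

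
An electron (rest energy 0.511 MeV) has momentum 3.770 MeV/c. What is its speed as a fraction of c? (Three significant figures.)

pc/(mc²) = 3.770/0.511 = 7.3777 = βγ = β/√(1−β²).
So β² = x²/(1 + x²) with x = 7.3777: x² = 54.4305, β² = 54.4305/55.4305 = 0.981959, β = 0.991.

0.991c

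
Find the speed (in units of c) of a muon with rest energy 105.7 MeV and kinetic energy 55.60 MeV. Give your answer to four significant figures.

γ = 1 + K/(mc²) = 1 + 55.60/105.7 = 1.526.
β = √(1 − 1/γ²) = √(1 − 0.429429) = √0.570571 = 0.7554.

0.7554c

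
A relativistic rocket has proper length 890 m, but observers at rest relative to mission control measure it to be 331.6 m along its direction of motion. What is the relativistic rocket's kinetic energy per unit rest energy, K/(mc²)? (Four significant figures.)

1.684

Length contraction gives γ = L₀/L = 890/331.6 = 2.68396.
Since K = (γ−1)mc², K/(mc²) = 2.68396 − 1 = 1.684.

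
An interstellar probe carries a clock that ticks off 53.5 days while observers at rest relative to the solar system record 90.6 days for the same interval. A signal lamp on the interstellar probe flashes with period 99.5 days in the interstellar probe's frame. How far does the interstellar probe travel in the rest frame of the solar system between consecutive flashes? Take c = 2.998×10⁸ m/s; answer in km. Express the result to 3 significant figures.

3.52×10^12 km

γ = Δt/Δτ = 90.6/53.5 = 1.69346.
β = √(1 − 1/γ²) = 0.80703. Lab-frame period = γτ = 1.69346×99.5 days = 168.5 days. Distance = βc × γτ = 0.80703 × 2.998×10⁸ m/s × 14558400 s = 3.5224×10^15 m = 3.52×10^12 km.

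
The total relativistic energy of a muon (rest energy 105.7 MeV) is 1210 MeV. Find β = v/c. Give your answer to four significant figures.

γ = E/(mc²) = 1210/105.7 = 11.447.
β = √(1 − 1/γ²) = √(1 − 0.00763162) = √0.99236838 = 0.9962.

0.9962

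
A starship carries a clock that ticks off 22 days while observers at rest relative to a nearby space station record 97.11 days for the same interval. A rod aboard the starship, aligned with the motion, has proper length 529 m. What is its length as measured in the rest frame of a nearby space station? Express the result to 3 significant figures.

120 m

The time-dilation ratio gives γ = 97.11/22 = 4.41409.
The rod contracts by the same γ: 529 m / 4.41409 = 120 m.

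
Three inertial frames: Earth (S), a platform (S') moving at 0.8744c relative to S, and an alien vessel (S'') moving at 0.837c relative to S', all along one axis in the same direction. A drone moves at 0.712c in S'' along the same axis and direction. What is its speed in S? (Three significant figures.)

Compose velocities in two stages. Stage 1 (into S'): u₁ = (0.712+0.837)/(1+0.712×0.837) = 0.97059.
Stage 2 (into S): u = (0.97059+0.8744)/(1+0.97059×0.8744) = 0.998, so the speed is 0.998c.

0.998c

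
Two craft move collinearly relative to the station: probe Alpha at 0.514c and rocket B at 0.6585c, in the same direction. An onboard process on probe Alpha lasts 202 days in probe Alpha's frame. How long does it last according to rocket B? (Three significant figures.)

Speed of probe Alpha in rocket B's frame: u = (v_A − v_B)/(1 − v_A v_B/c²) = (0.514 − 0.6585)/(1 − 0.514×0.6585) = −0.1445/0.661531 = −0.21843; |u| = 0.21843c.
At |u| = 0.21843c, γ = (1 − 0.0477117)^(−1/2) = 1.0247.
Probe Alpha's interval is proper; time dilation gives Δt_B = γΔτ = 1.0247 × 202 days = 207 days.

207 days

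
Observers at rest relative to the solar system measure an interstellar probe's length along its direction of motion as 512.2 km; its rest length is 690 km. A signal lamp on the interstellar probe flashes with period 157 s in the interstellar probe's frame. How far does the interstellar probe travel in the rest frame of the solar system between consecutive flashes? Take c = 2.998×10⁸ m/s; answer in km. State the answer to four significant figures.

4.249×10^7 km

γ = L₀/L = 690/512.2 = 1.34713.
β = √(1 − 1/γ²) = 0.67005. Lab-frame period = γτ = 1.34713×157 s = 211.5 s. Distance = βc × γτ = 0.67005 × 2.998×10⁸ m/s × 211.5 s = 4.2486×10^10 m = 4.249×10^7 km.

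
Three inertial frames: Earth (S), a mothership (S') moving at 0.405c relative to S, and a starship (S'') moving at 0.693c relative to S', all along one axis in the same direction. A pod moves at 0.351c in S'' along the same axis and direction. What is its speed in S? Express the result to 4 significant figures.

Compose velocities in two stages. Stage 1 (into S'): u₁ = (0.351+0.693)/(1+0.351×0.693) = 0.83974.
Stage 2 (into S): u = (0.83974+0.405)/(1+0.83974×0.405) = 0.92884, so the speed is 0.9288c.

0.9288c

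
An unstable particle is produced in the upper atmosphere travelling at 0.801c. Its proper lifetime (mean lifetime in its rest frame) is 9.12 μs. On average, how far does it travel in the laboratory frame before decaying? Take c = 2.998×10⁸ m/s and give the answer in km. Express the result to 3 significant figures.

With β = 0.801, γ = 1/√(1 − 0.801²) = 1/√0.358399 = 1.6704.
Lab-frame lifetime: Δt = γτ = 1.6704 × 9.12 μs = 15.234 μs.
Distance: d = vΔt = 0.801 × 2.998×10⁸ m/s × 1.5234×10^-5 s = 3660 m = 3.66 km.

3.66 km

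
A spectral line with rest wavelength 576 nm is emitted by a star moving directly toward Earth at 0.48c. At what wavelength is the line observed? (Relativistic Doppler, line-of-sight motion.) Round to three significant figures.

Relativistic Doppler for wavelength: λ_obs = λ_src · √((1−β)/(1+β)).
With β = 0.48: factor = √(0.52/1.48) = 0.59275.
λ_obs = 576 × 0.59275 = 341 nm.

341 nm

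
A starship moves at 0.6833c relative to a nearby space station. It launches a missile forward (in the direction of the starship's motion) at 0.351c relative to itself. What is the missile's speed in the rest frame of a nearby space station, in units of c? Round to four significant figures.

Relativistic velocity addition: u = (u' + v)/(1 + u'v/c²), with u' = 0.351c and v = 0.6833c.
Numerator: 0.351 + 0.6833 = 1.0343. Denominator: 1 + (0.351)(0.6833) = 1.2398383.
u = 1.0343/1.2398383 = 0.83422, so the speed is 0.8342c.

0.8342c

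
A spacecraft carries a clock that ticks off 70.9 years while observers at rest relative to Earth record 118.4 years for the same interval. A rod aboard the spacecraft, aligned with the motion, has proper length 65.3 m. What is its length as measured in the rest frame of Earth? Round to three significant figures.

The time-dilation ratio gives γ = 118.4/70.9 = 1.66996.
L = L₀/γ = 65.3/1.66996 = 39.1 m.

39.1 m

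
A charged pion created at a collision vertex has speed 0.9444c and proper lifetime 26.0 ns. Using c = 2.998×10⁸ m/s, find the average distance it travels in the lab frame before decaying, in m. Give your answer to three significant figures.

Lorentz factor: γ = (1 − 0.89189136)^(−1/2) = 3.0414.
Lab-frame lifetime: Δt = γτ = 3.0414 × 26.0 ns = 79.076 ns.
Distance: d = vΔt = 0.9444 × 2.998×10⁸ m/s × 7.9076×10^-8 s = 22.4 m.

22.4 m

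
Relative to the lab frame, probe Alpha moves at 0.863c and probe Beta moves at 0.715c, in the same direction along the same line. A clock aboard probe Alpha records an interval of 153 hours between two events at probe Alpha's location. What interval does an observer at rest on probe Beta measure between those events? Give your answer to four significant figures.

165.9 hours

The velocity of probe Alpha relative to probe Beta is (0.863 − 0.715)c / (1 − 0.863×0.715) = 0.38647c; relative speed 0.38647c.
At |u| = 0.38647c, γ = (1 − 0.149359)^(−1/2) = 1.0842.
The clock on probe Alpha records proper time, so probe Beta measures Δt = γΔτ = 1.0842 × 153 = 165.9 hours.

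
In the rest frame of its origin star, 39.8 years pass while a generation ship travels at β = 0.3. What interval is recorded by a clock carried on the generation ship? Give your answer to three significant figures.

38.0 years

β² = 0.09, so γ = 1/√0.91 = 1.0483.
The generation ship's clock runs slow as seen from its origin star, so Δτ = Δt/γ = 39.8/1.0483 = 38.0 years.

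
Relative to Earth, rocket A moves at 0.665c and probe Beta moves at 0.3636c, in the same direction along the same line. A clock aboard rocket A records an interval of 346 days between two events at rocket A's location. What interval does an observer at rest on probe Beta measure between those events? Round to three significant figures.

377 days

Transform rocket A's velocity into probe Beta's frame: (0.665 − 0.3636)/(1 − 0.665·0.3636) = 0.3014/0.758206, so the relative speed is 0.39752c.
At |u| = 0.39752c, γ = (1 − 0.158022)^(−1/2) = 1.0898.
The clock on rocket A records proper time, so probe Beta measures Δt = γΔτ = 1.0898 × 346 = 377 days.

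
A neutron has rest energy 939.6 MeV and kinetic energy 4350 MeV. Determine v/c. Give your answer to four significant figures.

K = (γ−1)mc², so γ = 1 + 4350/939.6 = 5.6296.
Then v/c = √(1 − γ⁻²) = √(1 − 0.0315533) = √0.9684467 = 0.9841.

0.9841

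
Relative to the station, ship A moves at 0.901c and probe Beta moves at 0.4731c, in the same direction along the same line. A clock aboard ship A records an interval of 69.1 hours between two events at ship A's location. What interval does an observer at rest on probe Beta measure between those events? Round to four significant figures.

103.7 hours

Speed of ship A in probe Beta's frame: u = (v_A − v_B)/(1 − v_A v_B/c²) = (0.901 − 0.4731)/(1 − 0.901×0.4731) = 0.4279/0.5737369 = 0.74581; |u| = 0.74581c.
At |u| = 0.74581c, γ = (1 − 0.556233)^(−1/2) = 1.5011.
Ship A's interval is proper; time dilation gives Δt_B = γΔτ = 1.5011 × 69.1 hours = 103.7 hours.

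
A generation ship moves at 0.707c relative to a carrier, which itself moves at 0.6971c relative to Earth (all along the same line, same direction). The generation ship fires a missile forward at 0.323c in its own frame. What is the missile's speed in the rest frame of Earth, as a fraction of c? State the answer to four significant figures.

Compose velocities in two stages. Stage 1 (into S'): u₁ = (0.323+0.707)/(1+0.323×0.707) = 0.83852.
Stage 2 (into S): u = (0.83852+0.6971)/(1+0.83852×0.6971) = 0.96913, so the speed is 0.9691c.

0.9691c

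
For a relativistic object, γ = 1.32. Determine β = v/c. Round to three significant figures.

β = √(1 − 1/γ²) = √(1 − 1/1.7424) = √0.426079 = 0.653.

0.653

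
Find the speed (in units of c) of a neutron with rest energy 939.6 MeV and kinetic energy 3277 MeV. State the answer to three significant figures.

γ = 1 + K/(mc²) = 1 + 3277/939.6 = 4.4877.
β = √(1 − 1/γ²) = √(1 − 0.0496538) = √0.9503462 = 0.975.

0.975c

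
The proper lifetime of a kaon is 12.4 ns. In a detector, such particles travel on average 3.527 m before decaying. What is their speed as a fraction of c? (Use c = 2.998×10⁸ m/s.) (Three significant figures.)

d = βγcτ ⇒ βγ = d/(cτ) = 3.527 m / (3.71752 m) = 0.94875.
β = (βγ)/√(1+(βγ)²) = 0.94875/√1.900127 = 0.688.

0.688c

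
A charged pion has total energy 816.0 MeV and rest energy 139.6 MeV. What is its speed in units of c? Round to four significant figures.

Total energy E = γmc² gives γ = 816.0/139.6 = 5.8453.
Hence β = √(1 − 1/γ²) = √(1 − 0.0292676) = √0.9707324 = 0.9853.

0.9853c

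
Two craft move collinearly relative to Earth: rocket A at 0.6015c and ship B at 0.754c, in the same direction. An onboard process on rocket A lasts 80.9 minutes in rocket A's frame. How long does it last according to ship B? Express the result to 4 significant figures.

84.25 minutes

The velocity of rocket A relative to ship B is (0.6015 − 0.754)c / (1 − 0.6015×0.754) = −0.27906c; relative speed 0.27906c.
At |u| = 0.27906c, γ = (1 − 0.0778745)^(−1/2) = 1.0414.
Rocket A's interval is proper; time dilation gives Δt_B = γΔτ = 1.0414 × 80.9 minutes = 84.25 minutes.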